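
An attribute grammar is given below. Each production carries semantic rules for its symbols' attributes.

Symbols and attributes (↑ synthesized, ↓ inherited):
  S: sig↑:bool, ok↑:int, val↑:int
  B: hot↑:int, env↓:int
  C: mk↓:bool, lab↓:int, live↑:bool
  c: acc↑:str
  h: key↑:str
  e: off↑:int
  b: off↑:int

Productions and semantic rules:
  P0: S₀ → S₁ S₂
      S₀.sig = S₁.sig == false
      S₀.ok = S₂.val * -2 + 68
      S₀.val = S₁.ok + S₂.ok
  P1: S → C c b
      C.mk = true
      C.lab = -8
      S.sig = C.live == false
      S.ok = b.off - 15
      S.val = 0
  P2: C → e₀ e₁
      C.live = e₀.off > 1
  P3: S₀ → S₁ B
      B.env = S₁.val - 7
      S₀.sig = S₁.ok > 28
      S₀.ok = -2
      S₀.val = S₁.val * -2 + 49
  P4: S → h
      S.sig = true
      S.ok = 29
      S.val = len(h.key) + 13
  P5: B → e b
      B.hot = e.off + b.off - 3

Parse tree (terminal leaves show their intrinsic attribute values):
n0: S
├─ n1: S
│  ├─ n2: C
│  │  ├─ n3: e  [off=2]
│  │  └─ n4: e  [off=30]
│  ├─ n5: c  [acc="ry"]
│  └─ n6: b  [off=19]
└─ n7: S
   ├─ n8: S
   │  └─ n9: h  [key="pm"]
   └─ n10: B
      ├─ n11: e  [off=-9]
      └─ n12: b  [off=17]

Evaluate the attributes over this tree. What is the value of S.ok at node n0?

30

1. n2.mk = true  [true]
2. n2.lab = -8  [-8]
3. n3.off = 2  [terminal]
4. n4.off = 30  [terminal]
5. n2.live = true  [e₀.off > 1]
6. n5.acc = "ry"  [terminal]
7. n6.off = 19  [terminal]
8. n1.sig = false  [C.live == false]
9. n1.ok = 4  [b.off - 15]
10. n1.val = 0  [0]
11. n9.key = "pm"  [terminal]
12. n8.sig = true  [true]
13. n8.ok = 29  [29]
14. n8.val = 15  [len(h.key) + 13]
15. n10.env = 8  [S₁.val - 7]
16. n11.off = -9  [terminal]
17. n12.off = 17  [terminal]
18. n10.hot = 5  [e.off + b.off - 3]
19. n7.sig = true  [S₁.ok > 28]
20. n7.ok = -2  [-2]
21. n7.val = 19  [S₁.val * -2 + 49]
22. n0.sig = true  [S₁.sig == false]
23. n0.ok = 30  [S₂.val * -2 + 68]
24. n0.val = 2  [S₁.ok + S₂.ok]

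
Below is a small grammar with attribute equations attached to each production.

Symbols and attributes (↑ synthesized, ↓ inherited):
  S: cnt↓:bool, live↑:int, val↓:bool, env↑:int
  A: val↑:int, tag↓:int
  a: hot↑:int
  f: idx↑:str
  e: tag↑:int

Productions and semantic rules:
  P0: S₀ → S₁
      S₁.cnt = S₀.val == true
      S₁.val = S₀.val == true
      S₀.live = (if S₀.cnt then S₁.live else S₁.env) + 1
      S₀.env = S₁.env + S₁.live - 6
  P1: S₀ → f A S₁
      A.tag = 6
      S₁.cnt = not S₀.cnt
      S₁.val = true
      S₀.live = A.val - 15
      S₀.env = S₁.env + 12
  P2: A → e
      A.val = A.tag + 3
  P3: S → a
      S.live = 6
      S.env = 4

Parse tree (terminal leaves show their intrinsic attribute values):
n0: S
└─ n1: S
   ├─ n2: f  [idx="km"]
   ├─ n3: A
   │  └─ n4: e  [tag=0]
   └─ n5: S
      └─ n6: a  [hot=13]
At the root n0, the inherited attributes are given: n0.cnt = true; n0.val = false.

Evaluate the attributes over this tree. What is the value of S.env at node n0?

1. n0.cnt = true  [given at root]
2. n0.val = false  [given at root]
3. n1.cnt = false  [S₀.val == true]
4. n1.val = false  [S₀.val == true]
5. n2.idx = "km"  [terminal]
6. n3.tag = 6  [6]
7. n4.tag = 0  [terminal]
8. n3.val = 9  [A.tag + 3]
9. n5.cnt = true  [not S₀.cnt]
10. n5.val = true  [true]
11. n6.hot = 13  [terminal]
12. n5.live = 6  [6]
13. n5.env = 4  [4]
14. n1.live = -6  [A.val - 15]
15. n1.env = 16  [S₁.env + 12]
16. n0.live = -5  [(if S₀.cnt then S₁.live else S₁.env) + 1]
17. n0.env = 4  [S₁.env + S₁.live - 6]

4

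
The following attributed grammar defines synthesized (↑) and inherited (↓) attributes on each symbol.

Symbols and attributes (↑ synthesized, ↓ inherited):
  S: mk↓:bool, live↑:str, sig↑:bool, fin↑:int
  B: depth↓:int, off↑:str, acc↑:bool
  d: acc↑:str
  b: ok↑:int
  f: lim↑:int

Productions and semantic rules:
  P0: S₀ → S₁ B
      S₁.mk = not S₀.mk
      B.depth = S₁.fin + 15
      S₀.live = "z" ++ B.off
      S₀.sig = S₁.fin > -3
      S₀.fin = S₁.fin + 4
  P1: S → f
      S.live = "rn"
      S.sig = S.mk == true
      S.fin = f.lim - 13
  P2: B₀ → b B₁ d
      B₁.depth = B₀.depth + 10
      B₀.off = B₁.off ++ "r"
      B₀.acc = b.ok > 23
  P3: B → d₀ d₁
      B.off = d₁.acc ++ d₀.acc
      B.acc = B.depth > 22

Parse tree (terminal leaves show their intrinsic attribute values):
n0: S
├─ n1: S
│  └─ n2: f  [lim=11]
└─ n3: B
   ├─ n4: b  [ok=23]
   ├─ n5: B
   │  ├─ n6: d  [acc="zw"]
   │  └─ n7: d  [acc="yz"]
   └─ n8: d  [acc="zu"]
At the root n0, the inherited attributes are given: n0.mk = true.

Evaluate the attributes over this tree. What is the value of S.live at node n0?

1. n0.mk = true  [given at root]
2. n1.mk = false  [not S₀.mk]
3. n2.lim = 11  [terminal]
4. n1.live = "rn"  ["rn"]
5. n1.sig = false  [S.mk == true]
6. n1.fin = -2  [f.lim - 13]
7. n3.depth = 13  [S₁.fin + 15]
8. n4.ok = 23  [terminal]
9. n5.depth = 23  [B₀.depth + 10]
10. n6.acc = "zw"  [terminal]
11. n7.acc = "yz"  [terminal]
12. n5.off = "yzzw"  [d₁.acc ++ d₀.acc]
13. n5.acc = true  [B.depth > 22]
14. n8.acc = "zu"  [terminal]
15. n3.off = "yzzwr"  [B₁.off ++ "r"]
16. n3.acc = false  [b.ok > 23]
17. n0.live = "zyzzwr"  ["z" ++ B.off]
18. n0.sig = true  [S₁.fin > -3]
19. n0.fin = 2  [S₁.fin + 4]

"zyzzwr"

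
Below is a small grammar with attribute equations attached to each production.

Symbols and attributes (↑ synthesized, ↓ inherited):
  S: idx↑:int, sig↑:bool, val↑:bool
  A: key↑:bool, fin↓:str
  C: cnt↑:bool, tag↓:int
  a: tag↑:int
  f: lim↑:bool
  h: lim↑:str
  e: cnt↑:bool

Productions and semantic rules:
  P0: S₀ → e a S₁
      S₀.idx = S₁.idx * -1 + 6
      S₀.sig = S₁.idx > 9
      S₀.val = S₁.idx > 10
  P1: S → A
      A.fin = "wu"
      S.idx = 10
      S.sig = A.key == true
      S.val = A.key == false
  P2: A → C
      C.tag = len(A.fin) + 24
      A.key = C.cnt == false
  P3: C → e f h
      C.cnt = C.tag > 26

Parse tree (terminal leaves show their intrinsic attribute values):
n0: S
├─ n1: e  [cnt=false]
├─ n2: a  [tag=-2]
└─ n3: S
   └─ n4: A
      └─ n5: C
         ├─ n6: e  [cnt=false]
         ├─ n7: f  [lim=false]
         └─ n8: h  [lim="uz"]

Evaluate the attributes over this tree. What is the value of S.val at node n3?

1. n1.cnt = false  [terminal]
2. n2.tag = -2  [terminal]
3. n4.fin = "wu"  ["wu"]
4. n5.tag = 26  [len(A.fin) + 24]
5. n6.cnt = false  [terminal]
6. n7.lim = false  [terminal]
7. n8.lim = "uz"  [terminal]
8. n5.cnt = false  [C.tag > 26]
9. n4.key = true  [C.cnt == false]
10. n3.idx = 10  [10]
11. n3.sig = true  [A.key == true]
12. n3.val = false  [A.key == false]
13. n0.idx = -4  [S₁.idx * -1 + 6]
14. n0.sig = true  [S₁.idx > 9]
15. n0.val = false  [S₁.idx > 10]

false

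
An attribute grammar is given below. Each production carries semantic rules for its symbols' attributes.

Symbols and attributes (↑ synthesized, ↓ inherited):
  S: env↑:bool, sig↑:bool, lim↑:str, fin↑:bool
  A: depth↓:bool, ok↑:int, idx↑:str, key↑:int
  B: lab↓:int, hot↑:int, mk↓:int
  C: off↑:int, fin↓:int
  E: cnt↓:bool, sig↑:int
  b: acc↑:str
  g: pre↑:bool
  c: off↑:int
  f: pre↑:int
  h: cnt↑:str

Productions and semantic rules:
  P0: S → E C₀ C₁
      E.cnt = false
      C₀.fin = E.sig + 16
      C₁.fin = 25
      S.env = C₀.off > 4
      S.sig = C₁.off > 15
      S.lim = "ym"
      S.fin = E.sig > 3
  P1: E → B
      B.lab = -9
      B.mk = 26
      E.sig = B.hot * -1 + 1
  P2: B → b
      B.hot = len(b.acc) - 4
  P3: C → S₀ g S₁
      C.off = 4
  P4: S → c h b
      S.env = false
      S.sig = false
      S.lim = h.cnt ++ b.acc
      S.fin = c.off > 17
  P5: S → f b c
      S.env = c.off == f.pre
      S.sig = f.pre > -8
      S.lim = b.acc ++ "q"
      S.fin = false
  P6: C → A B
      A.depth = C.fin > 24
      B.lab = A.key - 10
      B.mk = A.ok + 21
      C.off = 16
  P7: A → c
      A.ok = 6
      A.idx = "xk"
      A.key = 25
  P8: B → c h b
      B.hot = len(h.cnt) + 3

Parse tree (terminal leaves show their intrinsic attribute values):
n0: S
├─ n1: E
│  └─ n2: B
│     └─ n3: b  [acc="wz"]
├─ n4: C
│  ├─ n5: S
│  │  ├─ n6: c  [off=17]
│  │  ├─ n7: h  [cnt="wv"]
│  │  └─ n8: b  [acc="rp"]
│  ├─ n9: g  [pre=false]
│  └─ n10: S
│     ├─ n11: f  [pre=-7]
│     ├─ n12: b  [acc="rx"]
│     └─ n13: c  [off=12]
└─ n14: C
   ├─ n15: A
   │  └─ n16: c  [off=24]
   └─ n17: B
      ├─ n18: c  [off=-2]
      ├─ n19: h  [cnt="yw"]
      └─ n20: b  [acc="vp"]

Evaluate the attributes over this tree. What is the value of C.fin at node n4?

19

1. n1.cnt = false  [false]
2. n2.lab = -9  [-9]
3. n2.mk = 26  [26]
4. n3.acc = "wz"  [terminal]
5. n2.hot = -2  [len(b.acc) - 4]
6. n1.sig = 3  [B.hot * -1 + 1]
7. n4.fin = 19  [E.sig + 16]
8. n6.off = 17  [terminal]
9. n7.cnt = "wv"  [terminal]
10. n8.acc = "rp"  [terminal]
11. n5.env = false  [false]
12. n5.sig = false  [false]
13. n5.lim = "wvrp"  [h.cnt ++ b.acc]
14. n5.fin = false  [c.off > 17]
15. n9.pre = false  [terminal]
16. n11.pre = -7  [terminal]
17. n12.acc = "rx"  [terminal]
18. n13.off = 12  [terminal]
19. n10.env = false  [c.off == f.pre]
20. n10.sig = true  [f.pre > -8]
21. n10.lim = "rxq"  [b.acc ++ "q"]
22. n10.fin = false  [false]
23. n4.off = 4  [4]
24. n14.fin = 25  [25]
25. n15.depth = true  [C.fin > 24]
26. n16.off = 24  [terminal]
27. n15.ok = 6  [6]
28. n15.idx = "xk"  ["xk"]
29. n15.key = 25  [25]
30. n17.lab = 15  [A.key - 10]
31. n17.mk = 27  [A.ok + 21]
32. n18.off = -2  [terminal]
33. n19.cnt = "yw"  [terminal]
34. n20.acc = "vp"  [terminal]
35. n17.hot = 5  [len(h.cnt) + 3]
36. n14.off = 16  [16]
37. n0.env = false  [C₀.off > 4]
38. n0.sig = true  [C₁.off > 15]
39. n0.lim = "ym"  ["ym"]
40. n0.fin = false  [E.sig > 3]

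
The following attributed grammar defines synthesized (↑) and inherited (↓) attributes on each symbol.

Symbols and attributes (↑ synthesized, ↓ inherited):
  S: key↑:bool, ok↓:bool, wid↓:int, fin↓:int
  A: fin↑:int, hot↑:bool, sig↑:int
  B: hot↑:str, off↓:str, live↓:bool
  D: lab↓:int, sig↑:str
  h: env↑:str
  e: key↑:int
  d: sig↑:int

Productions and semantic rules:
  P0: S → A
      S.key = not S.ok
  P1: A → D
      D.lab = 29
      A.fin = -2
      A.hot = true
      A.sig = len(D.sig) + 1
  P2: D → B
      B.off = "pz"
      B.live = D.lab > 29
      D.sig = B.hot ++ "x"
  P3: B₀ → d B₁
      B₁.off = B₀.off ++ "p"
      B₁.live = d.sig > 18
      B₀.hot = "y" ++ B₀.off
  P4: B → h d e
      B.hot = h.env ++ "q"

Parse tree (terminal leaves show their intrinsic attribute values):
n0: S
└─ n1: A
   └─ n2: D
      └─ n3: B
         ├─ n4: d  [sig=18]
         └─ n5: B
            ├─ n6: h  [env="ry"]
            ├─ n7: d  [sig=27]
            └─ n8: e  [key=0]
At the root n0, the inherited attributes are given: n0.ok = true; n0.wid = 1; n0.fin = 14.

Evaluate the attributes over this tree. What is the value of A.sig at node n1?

1. n0.ok = true  [given at root]
2. n0.wid = 1  [given at root]
3. n0.fin = 14  [given at root]
4. n2.lab = 29  [29]
5. n3.off = "pz"  ["pz"]
6. n3.live = false  [D.lab > 29]
7. n4.sig = 18  [terminal]
8. n5.off = "pzp"  [B₀.off ++ "p"]
9. n5.live = false  [d.sig > 18]
10. n6.env = "ry"  [terminal]
11. n7.sig = 27  [terminal]
12. n8.key = 0  [terminal]
13. n5.hot = "ryq"  [h.env ++ "q"]
14. n3.hot = "ypz"  ["y" ++ B₀.off]
15. n2.sig = "ypzx"  [B.hot ++ "x"]
16. n1.fin = -2  [-2]
17. n1.hot = true  [true]
18. n1.sig = 5  [len(D.sig) + 1]
19. n0.key = false  [not S.ok]

5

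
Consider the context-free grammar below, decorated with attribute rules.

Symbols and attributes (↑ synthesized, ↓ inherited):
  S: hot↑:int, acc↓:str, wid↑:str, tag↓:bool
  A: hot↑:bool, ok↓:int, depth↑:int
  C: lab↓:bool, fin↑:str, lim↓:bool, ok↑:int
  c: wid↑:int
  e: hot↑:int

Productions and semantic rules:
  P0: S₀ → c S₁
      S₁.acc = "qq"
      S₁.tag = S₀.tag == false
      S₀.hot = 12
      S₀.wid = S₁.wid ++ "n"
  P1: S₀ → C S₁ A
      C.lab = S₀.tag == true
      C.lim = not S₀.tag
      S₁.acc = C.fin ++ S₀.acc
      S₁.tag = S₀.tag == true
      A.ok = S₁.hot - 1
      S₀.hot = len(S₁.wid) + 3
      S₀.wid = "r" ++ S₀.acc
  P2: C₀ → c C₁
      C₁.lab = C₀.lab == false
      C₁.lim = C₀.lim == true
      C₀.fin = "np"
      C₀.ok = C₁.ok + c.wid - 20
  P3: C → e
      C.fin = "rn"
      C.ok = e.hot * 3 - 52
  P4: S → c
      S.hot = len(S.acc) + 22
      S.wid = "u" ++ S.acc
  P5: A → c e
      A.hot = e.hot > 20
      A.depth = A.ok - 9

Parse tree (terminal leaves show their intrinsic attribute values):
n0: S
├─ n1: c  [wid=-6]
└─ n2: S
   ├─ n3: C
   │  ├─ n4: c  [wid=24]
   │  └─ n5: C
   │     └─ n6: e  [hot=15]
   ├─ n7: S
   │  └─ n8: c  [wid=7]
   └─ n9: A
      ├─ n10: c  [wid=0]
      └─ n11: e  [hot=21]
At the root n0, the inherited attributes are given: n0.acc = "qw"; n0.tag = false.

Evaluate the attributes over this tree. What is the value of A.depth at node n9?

16

1. n0.acc = "qw"  [given at root]
2. n0.tag = false  [given at root]
3. n1.wid = -6  [terminal]
4. n2.acc = "qq"  ["qq"]
5. n2.tag = true  [S₀.tag == false]
6. n3.lab = true  [S₀.tag == true]
7. n3.lim = false  [not S₀.tag]
8. n4.wid = 24  [terminal]
9. n5.lab = false  [C₀.lab == false]
10. n5.lim = false  [C₀.lim == true]
11. n6.hot = 15  [terminal]
12. n5.fin = "rn"  ["rn"]
13. n5.ok = -7  [e.hot * 3 - 52]
14. n3.fin = "np"  ["np"]
15. n3.ok = -3  [C₁.ok + c.wid - 20]
16. n7.acc = "npqq"  [C.fin ++ S₀.acc]
17. n7.tag = true  [S₀.tag == true]
18. n8.wid = 7  [terminal]
19. n7.hot = 26  [len(S.acc) + 22]
20. n7.wid = "unpqq"  ["u" ++ S.acc]
21. n9.ok = 25  [S₁.hot - 1]
22. n10.wid = 0  [terminal]
23. n11.hot = 21  [terminal]
24. n9.hot = true  [e.hot > 20]
25. n9.depth = 16  [A.ok - 9]
26. n2.hot = 8  [len(S₁.wid) + 3]
27. n2.wid = "rqq"  ["r" ++ S₀.acc]
28. n0.hot = 12  [12]
29. n0.wid = "rqqn"  [S₁.wid ++ "n"]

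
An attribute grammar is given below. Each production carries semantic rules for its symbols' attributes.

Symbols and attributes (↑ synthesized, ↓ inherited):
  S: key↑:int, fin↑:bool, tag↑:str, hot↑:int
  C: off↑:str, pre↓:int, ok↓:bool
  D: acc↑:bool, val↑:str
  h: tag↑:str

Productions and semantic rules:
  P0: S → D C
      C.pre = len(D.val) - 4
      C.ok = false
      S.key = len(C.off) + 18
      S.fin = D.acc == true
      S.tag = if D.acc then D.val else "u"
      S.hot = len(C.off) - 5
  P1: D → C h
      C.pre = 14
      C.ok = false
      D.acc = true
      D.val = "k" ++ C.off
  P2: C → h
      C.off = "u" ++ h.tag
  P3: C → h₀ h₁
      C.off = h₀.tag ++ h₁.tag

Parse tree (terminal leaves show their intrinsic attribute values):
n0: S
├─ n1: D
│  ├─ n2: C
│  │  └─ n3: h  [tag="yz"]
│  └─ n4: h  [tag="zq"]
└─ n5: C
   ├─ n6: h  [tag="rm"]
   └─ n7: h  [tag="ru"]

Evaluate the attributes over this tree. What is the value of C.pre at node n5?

0

1. n2.pre = 14  [14]
2. n2.ok = false  [false]
3. n3.tag = "yz"  [terminal]
4. n2.off = "uyz"  ["u" ++ h.tag]
5. n4.tag = "zq"  [terminal]
6. n1.acc = true  [true]
7. n1.val = "kuyz"  ["k" ++ C.off]
8. n5.pre = 0  [len(D.val) - 4]
9. n5.ok = false  [false]
10. n6.tag = "rm"  [terminal]
11. n7.tag = "ru"  [terminal]
12. n5.off = "rmru"  [h₀.tag ++ h₁.tag]
13. n0.key = 22  [len(C.off) + 18]
14. n0.fin = true  [D.acc == true]
15. n0.tag = "kuyz"  [if D.acc then D.val else "u"]
16. n0.hot = -1  [len(C.off) - 5]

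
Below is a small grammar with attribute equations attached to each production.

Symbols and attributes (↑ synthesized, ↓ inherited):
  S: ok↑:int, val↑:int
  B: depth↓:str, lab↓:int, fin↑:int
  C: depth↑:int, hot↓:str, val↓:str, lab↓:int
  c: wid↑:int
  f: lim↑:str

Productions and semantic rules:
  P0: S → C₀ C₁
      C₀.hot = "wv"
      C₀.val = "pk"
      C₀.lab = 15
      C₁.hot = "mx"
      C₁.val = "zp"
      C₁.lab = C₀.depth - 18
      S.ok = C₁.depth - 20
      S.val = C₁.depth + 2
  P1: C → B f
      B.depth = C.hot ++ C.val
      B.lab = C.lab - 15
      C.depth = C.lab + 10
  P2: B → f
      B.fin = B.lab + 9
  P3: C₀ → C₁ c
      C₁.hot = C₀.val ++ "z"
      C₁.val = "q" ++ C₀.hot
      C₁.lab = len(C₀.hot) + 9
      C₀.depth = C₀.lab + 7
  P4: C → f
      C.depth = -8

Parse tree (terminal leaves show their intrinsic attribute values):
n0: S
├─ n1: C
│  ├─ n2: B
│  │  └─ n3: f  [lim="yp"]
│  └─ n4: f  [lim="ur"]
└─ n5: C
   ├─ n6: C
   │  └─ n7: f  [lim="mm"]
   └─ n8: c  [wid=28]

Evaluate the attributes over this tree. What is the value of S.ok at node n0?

1. n1.hot = "wv"  ["wv"]
2. n1.val = "pk"  ["pk"]
3. n1.lab = 15  [15]
4. n2.depth = "wvpk"  [C.hot ++ C.val]
5. n2.lab = 0  [C.lab - 15]
6. n3.lim = "yp"  [terminal]
7. n2.fin = 9  [B.lab + 9]
8. n4.lim = "ur"  [terminal]
9. n1.depth = 25  [C.lab + 10]
10. n5.hot = "mx"  ["mx"]
11. n5.val = "zp"  ["zp"]
12. n5.lab = 7  [C₀.depth - 18]
13. n6.hot = "zpz"  [C₀.val ++ "z"]
14. n6.val = "qmx"  ["q" ++ C₀.hot]
15. n6.lab = 11  [len(C₀.hot) + 9]
16. n7.lim = "mm"  [terminal]
17. n6.depth = -8  [-8]
18. n8.wid = 28  [terminal]
19. n5.depth = 14  [C₀.lab + 7]
20. n0.ok = -6  [C₁.depth - 20]
21. n0.val = 16  [C₁.depth + 2]

-6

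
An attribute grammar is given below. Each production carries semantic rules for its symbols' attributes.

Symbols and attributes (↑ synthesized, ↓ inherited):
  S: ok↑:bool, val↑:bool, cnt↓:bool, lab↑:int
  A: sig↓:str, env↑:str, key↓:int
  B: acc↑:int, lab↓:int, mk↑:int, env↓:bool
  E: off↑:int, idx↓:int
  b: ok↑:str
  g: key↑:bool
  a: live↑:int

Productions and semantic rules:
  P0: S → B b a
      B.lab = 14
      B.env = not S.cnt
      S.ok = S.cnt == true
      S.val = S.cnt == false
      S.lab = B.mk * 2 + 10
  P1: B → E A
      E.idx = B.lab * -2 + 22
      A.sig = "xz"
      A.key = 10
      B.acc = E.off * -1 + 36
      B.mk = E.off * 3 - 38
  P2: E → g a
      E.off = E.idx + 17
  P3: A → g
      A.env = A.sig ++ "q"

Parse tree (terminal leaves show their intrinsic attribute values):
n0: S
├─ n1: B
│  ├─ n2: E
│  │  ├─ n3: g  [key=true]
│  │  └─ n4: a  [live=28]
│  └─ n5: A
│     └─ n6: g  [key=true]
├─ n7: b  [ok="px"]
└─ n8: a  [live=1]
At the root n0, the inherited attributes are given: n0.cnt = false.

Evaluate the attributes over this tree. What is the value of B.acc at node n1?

1. n0.cnt = false  [given at root]
2. n1.lab = 14  [14]
3. n1.env = true  [not S.cnt]
4. n2.idx = -6  [B.lab * -2 + 22]
5. n3.key = true  [terminal]
6. n4.live = 28  [terminal]
7. n2.off = 11  [E.idx + 17]
8. n5.sig = "xz"  ["xz"]
9. n5.key = 10  [10]
10. n6.key = true  [terminal]
11. n5.env = "xzq"  [A.sig ++ "q"]
12. n1.acc = 25  [E.off * -1 + 36]
13. n1.mk = -5  [E.off * 3 - 38]
14. n7.ok = "px"  [terminal]
15. n8.live = 1  [terminal]
16. n0.ok = false  [S.cnt == true]
17. n0.val = true  [S.cnt == false]
18. n0.lab = 0  [B.mk * 2 + 10]

25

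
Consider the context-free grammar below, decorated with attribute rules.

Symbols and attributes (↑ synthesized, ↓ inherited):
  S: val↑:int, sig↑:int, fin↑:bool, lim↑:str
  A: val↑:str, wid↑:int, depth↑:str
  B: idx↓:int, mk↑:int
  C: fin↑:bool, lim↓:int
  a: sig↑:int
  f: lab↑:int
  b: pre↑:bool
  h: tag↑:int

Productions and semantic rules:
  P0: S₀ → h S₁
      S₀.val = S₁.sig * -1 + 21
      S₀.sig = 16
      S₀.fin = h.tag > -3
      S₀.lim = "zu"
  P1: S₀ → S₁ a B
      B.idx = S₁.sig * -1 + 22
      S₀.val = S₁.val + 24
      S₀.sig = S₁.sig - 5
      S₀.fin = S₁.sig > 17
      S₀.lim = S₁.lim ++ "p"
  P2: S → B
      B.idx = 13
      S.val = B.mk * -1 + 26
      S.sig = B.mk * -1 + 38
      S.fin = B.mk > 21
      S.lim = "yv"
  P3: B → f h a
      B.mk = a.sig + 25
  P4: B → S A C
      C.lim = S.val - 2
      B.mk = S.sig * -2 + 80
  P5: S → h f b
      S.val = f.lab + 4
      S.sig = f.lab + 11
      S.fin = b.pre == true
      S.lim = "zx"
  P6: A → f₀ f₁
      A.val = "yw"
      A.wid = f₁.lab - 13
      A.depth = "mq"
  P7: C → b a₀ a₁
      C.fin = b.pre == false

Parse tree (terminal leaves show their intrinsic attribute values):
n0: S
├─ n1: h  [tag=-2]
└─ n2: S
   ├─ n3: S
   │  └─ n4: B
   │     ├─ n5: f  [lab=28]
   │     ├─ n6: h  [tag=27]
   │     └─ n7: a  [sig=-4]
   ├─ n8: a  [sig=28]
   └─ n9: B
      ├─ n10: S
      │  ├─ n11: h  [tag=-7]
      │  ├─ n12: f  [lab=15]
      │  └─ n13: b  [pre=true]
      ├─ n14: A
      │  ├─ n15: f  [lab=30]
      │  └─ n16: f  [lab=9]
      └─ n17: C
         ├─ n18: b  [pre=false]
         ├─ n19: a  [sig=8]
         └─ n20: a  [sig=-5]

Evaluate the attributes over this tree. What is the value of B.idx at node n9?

1. n1.tag = -2  [terminal]
2. n4.idx = 13  [13]
3. n5.lab = 28  [terminal]
4. n6.tag = 27  [terminal]
5. n7.sig = -4  [terminal]
6. n4.mk = 21  [a.sig + 25]
7. n3.val = 5  [B.mk * -1 + 26]
8. n3.sig = 17  [B.mk * -1 + 38]
9. n3.fin = false  [B.mk > 21]
10. n3.lim = "yv"  ["yv"]
11. n8.sig = 28  [terminal]
12. n9.idx = 5  [S₁.sig * -1 + 22]
13. n11.tag = -7  [terminal]
14. n12.lab = 15  [terminal]
15. n13.pre = true  [terminal]
16. n10.val = 19  [f.lab + 4]
17. n10.sig = 26  [f.lab + 11]
18. n10.fin = true  [b.pre == true]
19. n10.lim = "zx"  ["zx"]
20. n15.lab = 30  [terminal]
21. n16.lab = 9  [terminal]
22. n14.val = "yw"  ["yw"]
23. n14.wid = -4  [f₁.lab - 13]
24. n14.depth = "mq"  ["mq"]
25. n17.lim = 17  [S.val - 2]
26. n18.pre = false  [terminal]
27. n19.sig = 8  [terminal]
28. n20.sig = -5  [terminal]
29. n17.fin = true  [b.pre == false]
30. n9.mk = 28  [S.sig * -2 + 80]
31. n2.val = 29  [S₁.val + 24]
32. n2.sig = 12  [S₁.sig - 5]
33. n2.fin = false  [S₁.sig > 17]
34. n2.lim = "yvp"  [S₁.lim ++ "p"]
35. n0.val = 9  [S₁.sig * -1 + 21]
36. n0.sig = 16  [16]
37. n0.fin = true  [h.tag > -3]
38. n0.lim = "zu"  ["zu"]

5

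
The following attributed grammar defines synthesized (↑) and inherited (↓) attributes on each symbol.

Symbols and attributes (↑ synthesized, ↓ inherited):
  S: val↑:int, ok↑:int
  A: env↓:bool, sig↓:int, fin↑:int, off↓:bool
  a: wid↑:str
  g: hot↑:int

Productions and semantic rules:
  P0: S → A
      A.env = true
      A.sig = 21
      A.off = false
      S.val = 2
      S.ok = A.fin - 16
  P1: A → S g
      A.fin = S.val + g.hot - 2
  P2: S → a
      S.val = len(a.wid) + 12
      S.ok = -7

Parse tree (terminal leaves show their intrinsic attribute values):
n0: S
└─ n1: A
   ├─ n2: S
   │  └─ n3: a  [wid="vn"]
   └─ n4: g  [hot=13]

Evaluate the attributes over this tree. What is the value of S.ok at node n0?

1. n1.env = true  [true]
2. n1.sig = 21  [21]
3. n1.off = false  [false]
4. n3.wid = "vn"  [terminal]
5. n2.val = 14  [len(a.wid) + 12]
6. n2.ok = -7  [-7]
7. n4.hot = 13  [terminal]
8. n1.fin = 25  [S.val + g.hot - 2]
9. n0.val = 2  [2]
10. n0.ok = 9  [A.fin - 16]

9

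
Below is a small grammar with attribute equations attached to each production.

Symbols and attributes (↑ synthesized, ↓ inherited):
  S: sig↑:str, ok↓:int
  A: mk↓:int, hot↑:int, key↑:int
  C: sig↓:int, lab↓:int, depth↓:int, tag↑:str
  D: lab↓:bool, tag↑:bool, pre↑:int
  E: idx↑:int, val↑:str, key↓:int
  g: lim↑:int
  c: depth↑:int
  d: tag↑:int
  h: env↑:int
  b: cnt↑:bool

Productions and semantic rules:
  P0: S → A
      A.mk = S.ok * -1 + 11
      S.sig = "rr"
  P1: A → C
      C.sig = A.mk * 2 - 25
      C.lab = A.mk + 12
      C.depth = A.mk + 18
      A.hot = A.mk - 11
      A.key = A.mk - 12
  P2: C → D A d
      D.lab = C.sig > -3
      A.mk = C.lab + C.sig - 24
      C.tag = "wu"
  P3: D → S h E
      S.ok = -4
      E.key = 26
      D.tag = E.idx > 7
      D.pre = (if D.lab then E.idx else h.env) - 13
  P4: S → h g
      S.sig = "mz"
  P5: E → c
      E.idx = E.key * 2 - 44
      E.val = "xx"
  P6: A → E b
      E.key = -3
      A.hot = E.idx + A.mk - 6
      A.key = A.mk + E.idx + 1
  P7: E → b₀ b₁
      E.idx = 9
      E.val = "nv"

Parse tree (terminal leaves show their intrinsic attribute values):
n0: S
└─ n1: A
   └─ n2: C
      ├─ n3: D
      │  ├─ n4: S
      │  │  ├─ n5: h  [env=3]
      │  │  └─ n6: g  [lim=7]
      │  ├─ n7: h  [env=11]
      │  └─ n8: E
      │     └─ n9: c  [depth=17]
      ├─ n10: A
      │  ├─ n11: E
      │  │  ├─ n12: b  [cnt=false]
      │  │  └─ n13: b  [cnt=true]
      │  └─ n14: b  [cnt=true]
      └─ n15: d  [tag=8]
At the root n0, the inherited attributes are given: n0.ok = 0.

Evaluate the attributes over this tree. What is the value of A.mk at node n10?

1. n0.ok = 0  [given at root]
2. n1.mk = 11  [S.ok * -1 + 11]
3. n2.sig = -3  [A.mk * 2 - 25]
4. n2.lab = 23  [A.mk + 12]
5. n2.depth = 29  [A.mk + 18]
6. n3.lab = false  [C.sig > -3]
7. n4.ok = -4  [-4]
8. n5.env = 3  [terminal]
9. n6.lim = 7  [terminal]
10. n4.sig = "mz"  ["mz"]
11. n7.env = 11  [terminal]
12. n8.key = 26  [26]
13. n9.depth = 17  [terminal]
14. n8.idx = 8  [E.key * 2 - 44]
15. n8.val = "xx"  ["xx"]
16. n3.tag = true  [E.idx > 7]
17. n3.pre = -2  [(if D.lab then E.idx else h.env) - 13]
18. n10.mk = -4  [C.lab + C.sig - 24]
19. n11.key = -3  [-3]
20. n12.cnt = false  [terminal]
21. n13.cnt = true  [terminal]
22. n11.idx = 9  [9]
23. n11.val = "nv"  ["nv"]
24. n14.cnt = true  [terminal]
25. n10.hot = -1  [E.idx + A.mk - 6]
26. n10.key = 6  [A.mk + E.idx + 1]
27. n15.tag = 8  [terminal]
28. n2.tag = "wu"  ["wu"]
29. n1.hot = 0  [A.mk - 11]
30. n1.key = -1  [A.mk - 12]
31. n0.sig = "rr"  ["rr"]

-4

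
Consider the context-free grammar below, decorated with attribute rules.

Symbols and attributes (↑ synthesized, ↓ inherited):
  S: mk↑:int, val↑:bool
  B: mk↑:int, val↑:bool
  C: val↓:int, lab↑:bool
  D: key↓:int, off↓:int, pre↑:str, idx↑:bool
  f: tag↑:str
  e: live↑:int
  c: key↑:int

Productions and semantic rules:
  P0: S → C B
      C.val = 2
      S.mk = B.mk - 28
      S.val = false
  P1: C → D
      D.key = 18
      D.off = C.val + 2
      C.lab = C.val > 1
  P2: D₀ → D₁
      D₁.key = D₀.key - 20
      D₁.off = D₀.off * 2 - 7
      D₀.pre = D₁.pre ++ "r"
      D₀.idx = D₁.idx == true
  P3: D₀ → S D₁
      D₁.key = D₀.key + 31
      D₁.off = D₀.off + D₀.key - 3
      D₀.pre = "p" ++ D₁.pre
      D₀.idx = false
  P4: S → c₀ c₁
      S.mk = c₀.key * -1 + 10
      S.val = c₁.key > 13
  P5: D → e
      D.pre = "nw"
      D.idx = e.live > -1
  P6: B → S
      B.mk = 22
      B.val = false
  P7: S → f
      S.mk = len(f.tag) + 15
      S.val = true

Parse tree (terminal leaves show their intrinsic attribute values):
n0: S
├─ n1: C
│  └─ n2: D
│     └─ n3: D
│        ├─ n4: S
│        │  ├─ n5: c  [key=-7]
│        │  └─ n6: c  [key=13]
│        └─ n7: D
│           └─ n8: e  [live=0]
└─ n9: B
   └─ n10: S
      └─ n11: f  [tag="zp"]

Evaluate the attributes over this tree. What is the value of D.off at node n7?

-4

1. n1.val = 2  [2]
2. n2.key = 18  [18]
3. n2.off = 4  [C.val + 2]
4. n3.key = -2  [D₀.key - 20]
5. n3.off = 1  [D₀.off * 2 - 7]
6. n5.key = -7  [terminal]
7. n6.key = 13  [terminal]
8. n4.mk = 17  [c₀.key * -1 + 10]
9. n4.val = false  [c₁.key > 13]
10. n7.key = 29  [D₀.key + 31]
11. n7.off = -4  [D₀.off + D₀.key - 3]
12. n8.live = 0  [terminal]
13. n7.pre = "nw"  ["nw"]
14. n7.idx = true  [e.live > -1]
15. n3.pre = "pnw"  ["p" ++ D₁.pre]
16. n3.idx = false  [false]
17. n2.pre = "pnwr"  [D₁.pre ++ "r"]
18. n2.idx = false  [D₁.idx == true]
19. n1.lab = true  [C.val > 1]
20. n11.tag = "zp"  [terminal]
21. n10.mk = 17  [len(f.tag) + 15]
22. n10.val = true  [true]
23. n9.mk = 22  [22]
24. n9.val = false  [false]
25. n0.mk = -6  [B.mk - 28]
26. n0.val = false  [false]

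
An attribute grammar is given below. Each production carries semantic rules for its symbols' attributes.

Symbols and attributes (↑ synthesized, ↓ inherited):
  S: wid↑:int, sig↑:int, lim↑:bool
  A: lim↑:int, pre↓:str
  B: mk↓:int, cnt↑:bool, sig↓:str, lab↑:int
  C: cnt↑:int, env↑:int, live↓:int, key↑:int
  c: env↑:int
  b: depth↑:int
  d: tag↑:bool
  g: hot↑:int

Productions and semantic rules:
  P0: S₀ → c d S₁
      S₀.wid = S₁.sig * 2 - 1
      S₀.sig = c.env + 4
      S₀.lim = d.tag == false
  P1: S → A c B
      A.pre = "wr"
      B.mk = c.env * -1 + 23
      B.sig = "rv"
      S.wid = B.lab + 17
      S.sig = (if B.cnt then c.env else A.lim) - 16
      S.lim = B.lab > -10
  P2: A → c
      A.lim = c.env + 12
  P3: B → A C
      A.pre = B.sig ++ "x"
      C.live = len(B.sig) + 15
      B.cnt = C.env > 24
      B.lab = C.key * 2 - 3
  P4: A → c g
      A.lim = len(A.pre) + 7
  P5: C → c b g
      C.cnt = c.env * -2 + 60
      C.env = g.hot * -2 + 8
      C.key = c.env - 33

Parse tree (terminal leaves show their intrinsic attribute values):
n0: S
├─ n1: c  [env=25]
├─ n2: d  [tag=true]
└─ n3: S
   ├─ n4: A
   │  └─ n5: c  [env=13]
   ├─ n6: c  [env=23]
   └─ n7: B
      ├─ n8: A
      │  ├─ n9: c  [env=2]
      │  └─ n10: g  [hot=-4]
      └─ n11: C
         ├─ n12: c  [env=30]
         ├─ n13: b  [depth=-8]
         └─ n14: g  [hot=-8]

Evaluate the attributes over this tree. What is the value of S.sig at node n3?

1. n1.env = 25  [terminal]
2. n2.tag = true  [terminal]
3. n4.pre = "wr"  ["wr"]
4. n5.env = 13  [terminal]
5. n4.lim = 25  [c.env + 12]
6. n6.env = 23  [terminal]
7. n7.mk = 0  [c.env * -1 + 23]
8. n7.sig = "rv"  ["rv"]
9. n8.pre = "rvx"  [B.sig ++ "x"]
10. n9.env = 2  [terminal]
11. n10.hot = -4  [terminal]
12. n8.lim = 10  [len(A.pre) + 7]
13. n11.live = 17  [len(B.sig) + 15]
14. n12.env = 30  [terminal]
15. n13.depth = -8  [terminal]
16. n14.hot = -8  [terminal]
17. n11.cnt = 0  [c.env * -2 + 60]
18. n11.env = 24  [g.hot * -2 + 8]
19. n11.key = -3  [c.env - 33]
20. n7.cnt = false  [C.env > 24]
21. n7.lab = -9  [C.key * 2 - 3]
22. n3.wid = 8  [B.lab + 17]
23. n3.sig = 9  [(if B.cnt then c.env else A.lim) - 16]
24. n3.lim = true  [B.lab > -10]
25. n0.wid = 17  [S₁.sig * 2 - 1]
26. n0.sig = 29  [c.env + 4]
27. n0.lim = false  [d.tag == false]

9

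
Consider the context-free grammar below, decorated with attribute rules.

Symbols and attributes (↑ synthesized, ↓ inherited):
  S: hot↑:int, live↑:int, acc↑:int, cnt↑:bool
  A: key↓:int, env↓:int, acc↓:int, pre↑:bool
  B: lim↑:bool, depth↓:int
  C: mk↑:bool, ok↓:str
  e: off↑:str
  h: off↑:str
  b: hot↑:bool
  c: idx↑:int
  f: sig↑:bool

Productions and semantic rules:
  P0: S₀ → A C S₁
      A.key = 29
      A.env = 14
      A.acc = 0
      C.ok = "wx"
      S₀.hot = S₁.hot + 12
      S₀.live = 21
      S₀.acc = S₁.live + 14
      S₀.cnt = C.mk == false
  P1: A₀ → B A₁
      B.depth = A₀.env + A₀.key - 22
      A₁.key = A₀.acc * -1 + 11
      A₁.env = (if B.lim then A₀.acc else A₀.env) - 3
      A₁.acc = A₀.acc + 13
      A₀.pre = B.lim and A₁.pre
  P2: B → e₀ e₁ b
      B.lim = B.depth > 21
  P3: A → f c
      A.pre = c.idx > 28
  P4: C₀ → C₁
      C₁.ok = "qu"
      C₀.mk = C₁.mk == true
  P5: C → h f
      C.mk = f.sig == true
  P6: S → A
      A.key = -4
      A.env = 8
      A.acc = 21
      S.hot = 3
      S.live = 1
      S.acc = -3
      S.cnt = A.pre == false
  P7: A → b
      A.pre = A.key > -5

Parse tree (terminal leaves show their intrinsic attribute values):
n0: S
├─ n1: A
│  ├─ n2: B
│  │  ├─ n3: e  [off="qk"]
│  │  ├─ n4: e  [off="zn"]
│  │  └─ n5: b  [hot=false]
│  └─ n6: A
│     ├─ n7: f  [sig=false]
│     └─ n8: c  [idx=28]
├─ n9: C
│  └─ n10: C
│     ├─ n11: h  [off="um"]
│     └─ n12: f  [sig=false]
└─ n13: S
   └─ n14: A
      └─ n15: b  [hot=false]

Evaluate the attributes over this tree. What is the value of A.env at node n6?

11

1. n1.key = 29  [29]
2. n1.env = 14  [14]
3. n1.acc = 0  [0]
4. n2.depth = 21  [A₀.env + A₀.key - 22]
5. n3.off = "qk"  [terminal]
6. n4.off = "zn"  [terminal]
7. n5.hot = false  [terminal]
8. n2.lim = false  [B.depth > 21]
9. n6.key = 11  [A₀.acc * -1 + 11]
10. n6.env = 11  [(if B.lim then A₀.acc else A₀.env) - 3]
11. n6.acc = 13  [A₀.acc + 13]
12. n7.sig = false  [terminal]
13. n8.idx = 28  [terminal]
14. n6.pre = false  [c.idx > 28]
15. n1.pre = false  [B.lim and A₁.pre]
16. n9.ok = "wx"  ["wx"]
17. n10.ok = "qu"  ["qu"]
18. n11.off = "um"  [terminal]
19. n12.sig = false  [terminal]
20. n10.mk = false  [f.sig == true]
21. n9.mk = false  [C₁.mk == true]
22. n14.key = -4  [-4]
23. n14.env = 8  [8]
24. n14.acc = 21  [21]
25. n15.hot = false  [terminal]
26. n14.pre = true  [A.key > -5]
27. n13.hot = 3  [3]
28. n13.live = 1  [1]
29. n13.acc = -3  [-3]
30. n13.cnt = false  [A.pre == false]
31. n0.hot = 15  [S₁.hot + 12]
32. n0.live = 21  [21]
33. n0.acc = 15  [S₁.live + 14]
34. n0.cnt = true  [C.mk == false]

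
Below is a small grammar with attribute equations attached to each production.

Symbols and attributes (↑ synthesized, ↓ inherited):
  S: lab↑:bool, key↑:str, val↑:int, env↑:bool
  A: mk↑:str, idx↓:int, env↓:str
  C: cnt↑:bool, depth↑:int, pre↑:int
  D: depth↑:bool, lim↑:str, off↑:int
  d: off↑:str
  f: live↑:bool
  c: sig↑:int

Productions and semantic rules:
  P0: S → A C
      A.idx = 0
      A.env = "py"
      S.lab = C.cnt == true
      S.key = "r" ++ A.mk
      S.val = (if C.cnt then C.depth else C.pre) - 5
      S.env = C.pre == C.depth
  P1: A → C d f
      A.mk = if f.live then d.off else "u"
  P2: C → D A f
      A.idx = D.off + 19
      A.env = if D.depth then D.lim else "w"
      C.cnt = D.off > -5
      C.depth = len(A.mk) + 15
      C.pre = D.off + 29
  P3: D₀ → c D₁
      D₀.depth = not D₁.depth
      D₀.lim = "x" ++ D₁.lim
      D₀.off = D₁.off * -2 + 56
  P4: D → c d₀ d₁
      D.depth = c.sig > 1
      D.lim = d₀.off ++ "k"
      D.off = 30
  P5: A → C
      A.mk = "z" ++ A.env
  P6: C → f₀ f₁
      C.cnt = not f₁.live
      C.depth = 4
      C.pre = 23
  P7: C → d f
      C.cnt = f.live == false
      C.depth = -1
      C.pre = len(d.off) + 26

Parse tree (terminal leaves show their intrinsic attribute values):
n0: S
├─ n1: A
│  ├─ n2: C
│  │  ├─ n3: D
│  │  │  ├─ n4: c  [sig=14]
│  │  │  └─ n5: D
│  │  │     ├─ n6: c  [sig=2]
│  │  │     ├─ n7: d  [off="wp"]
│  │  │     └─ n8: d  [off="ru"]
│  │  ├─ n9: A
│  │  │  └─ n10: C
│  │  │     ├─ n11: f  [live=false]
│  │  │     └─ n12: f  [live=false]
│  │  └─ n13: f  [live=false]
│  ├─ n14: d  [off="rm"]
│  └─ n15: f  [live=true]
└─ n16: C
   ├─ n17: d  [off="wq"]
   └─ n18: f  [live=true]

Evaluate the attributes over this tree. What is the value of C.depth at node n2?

1. n1.idx = 0  [0]
2. n1.env = "py"  ["py"]
3. n4.sig = 14  [terminal]
4. n6.sig = 2  [terminal]
5. n7.off = "wp"  [terminal]
6. n8.off = "ru"  [terminal]
7. n5.depth = true  [c.sig > 1]
8. n5.lim = "wpk"  [d₀.off ++ "k"]
9. n5.off = 30  [30]
10. n3.depth = false  [not D₁.depth]
11. n3.lim = "xwpk"  ["x" ++ D₁.lim]
12. n3.off = -4  [D₁.off * -2 + 56]
13. n9.idx = 15  [D.off + 19]
14. n9.env = "w"  [if D.depth then D.lim else "w"]
15. n11.live = false  [terminal]
16. n12.live = false  [terminal]
17. n10.cnt = true  [not f₁.live]
18. n10.depth = 4  [4]
19. n10.pre = 23  [23]
20. n9.mk = "zw"  ["z" ++ A.env]
21. n13.live = false  [terminal]
22. n2.cnt = true  [D.off > -5]
23. n2.depth = 17  [len(A.mk) + 15]
24. n2.pre = 25  [D.off + 29]
25. n14.off = "rm"  [terminal]
26. n15.live = true  [terminal]
27. n1.mk = "rm"  [if f.live then d.off else "u"]
28. n17.off = "wq"  [terminal]
29. n18.live = true  [terminal]
30. n16.cnt = false  [f.live == false]
31. n16.depth = -1  [-1]
32. n16.pre = 28  [len(d.off) + 26]
33. n0.lab = false  [C.cnt == true]
34. n0.key = "rrm"  ["r" ++ A.mk]
35. n0.val = 23  [(if C.cnt then C.depth else C.pre) - 5]
36. n0.env = false  [C.pre == C.depth]

17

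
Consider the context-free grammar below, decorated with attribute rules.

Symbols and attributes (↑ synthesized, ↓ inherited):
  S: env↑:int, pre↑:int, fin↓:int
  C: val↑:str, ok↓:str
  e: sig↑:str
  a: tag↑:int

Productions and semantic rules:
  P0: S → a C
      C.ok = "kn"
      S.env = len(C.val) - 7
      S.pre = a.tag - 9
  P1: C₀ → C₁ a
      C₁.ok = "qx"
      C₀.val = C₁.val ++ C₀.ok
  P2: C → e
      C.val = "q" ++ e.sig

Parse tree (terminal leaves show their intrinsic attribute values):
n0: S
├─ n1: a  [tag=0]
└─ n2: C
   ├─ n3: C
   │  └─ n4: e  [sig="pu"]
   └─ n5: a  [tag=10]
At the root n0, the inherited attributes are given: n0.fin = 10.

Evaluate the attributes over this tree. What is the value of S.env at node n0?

-2

1. n0.fin = 10  [given at root]
2. n1.tag = 0  [terminal]
3. n2.ok = "kn"  ["kn"]
4. n3.ok = "qx"  ["qx"]
5. n4.sig = "pu"  [terminal]
6. n3.val = "qpu"  ["q" ++ e.sig]
7. n5.tag = 10  [terminal]
8. n2.val = "qpukn"  [C₁.val ++ C₀.ok]
9. n0.env = -2  [len(C.val) - 7]
10. n0.pre = -9  [a.tag - 9]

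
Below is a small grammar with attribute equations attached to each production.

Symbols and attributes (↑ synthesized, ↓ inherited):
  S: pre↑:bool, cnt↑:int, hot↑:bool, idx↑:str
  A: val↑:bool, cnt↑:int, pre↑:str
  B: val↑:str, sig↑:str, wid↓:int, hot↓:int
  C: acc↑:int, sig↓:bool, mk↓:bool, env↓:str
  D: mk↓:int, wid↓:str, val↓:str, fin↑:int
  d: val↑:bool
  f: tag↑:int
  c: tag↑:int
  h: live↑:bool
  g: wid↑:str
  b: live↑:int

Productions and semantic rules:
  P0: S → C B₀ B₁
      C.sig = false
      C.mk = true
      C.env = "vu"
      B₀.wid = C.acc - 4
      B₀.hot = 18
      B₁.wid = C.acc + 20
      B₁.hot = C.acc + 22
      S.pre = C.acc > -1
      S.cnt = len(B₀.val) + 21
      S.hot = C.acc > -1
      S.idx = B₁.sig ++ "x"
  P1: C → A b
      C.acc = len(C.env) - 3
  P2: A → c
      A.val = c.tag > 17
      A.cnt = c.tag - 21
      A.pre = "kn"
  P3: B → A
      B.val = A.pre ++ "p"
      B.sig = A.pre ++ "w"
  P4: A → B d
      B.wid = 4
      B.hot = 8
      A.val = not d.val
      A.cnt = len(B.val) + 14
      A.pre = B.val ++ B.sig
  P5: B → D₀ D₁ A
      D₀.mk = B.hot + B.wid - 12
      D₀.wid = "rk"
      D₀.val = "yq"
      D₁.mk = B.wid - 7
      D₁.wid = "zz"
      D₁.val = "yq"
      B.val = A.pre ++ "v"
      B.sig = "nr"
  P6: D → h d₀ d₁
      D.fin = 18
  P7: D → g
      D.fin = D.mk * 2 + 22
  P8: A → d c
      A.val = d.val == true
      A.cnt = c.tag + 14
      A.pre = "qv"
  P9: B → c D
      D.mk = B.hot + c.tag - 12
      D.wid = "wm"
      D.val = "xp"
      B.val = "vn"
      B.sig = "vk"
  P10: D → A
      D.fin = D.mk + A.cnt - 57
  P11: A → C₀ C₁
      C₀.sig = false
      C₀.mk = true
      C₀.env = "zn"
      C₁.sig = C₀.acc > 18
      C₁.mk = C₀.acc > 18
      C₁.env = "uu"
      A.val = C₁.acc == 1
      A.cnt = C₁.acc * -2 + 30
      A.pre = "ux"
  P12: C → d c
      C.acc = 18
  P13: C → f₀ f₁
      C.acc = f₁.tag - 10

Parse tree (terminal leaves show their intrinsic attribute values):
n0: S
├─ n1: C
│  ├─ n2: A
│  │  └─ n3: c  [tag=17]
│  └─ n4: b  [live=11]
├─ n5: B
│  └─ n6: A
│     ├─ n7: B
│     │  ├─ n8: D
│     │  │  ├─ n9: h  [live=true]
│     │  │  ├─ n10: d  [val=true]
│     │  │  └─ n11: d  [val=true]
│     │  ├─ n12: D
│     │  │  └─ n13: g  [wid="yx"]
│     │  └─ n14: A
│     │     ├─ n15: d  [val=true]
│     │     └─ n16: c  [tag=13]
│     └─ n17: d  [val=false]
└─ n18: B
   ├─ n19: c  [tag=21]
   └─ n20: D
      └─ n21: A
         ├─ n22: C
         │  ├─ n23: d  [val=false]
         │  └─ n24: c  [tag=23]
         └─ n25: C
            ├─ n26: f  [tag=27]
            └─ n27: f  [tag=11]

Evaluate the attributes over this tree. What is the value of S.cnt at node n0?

27

1. n1.sig = false  [false]
2. n1.mk = true  [true]
3. n1.env = "vu"  ["vu"]
4. n3.tag = 17  [terminal]
5. n2.val = false  [c.tag > 17]
6. n2.cnt = -4  [c.tag - 21]
7. n2.pre = "kn"  ["kn"]
8. n4.live = 11  [terminal]
9. n1.acc = -1  [len(C.env) - 3]
10. n5.wid = -5  [C.acc - 4]
11. n5.hot = 18  [18]
12. n7.wid = 4  [4]
13. n7.hot = 8  [8]
14. n8.mk = 0  [B.hot + B.wid - 12]
15. n8.wid = "rk"  ["rk"]
16. n8.val = "yq"  ["yq"]
17. n9.live = true  [terminal]
18. n10.val = true  [terminal]
19. n11.val = true  [terminal]
20. n8.fin = 18  [18]
21. n12.mk = -3  [B.wid - 7]
22. n12.wid = "zz"  ["zz"]
23. n12.val = "yq"  ["yq"]
24. n13.wid = "yx"  [terminal]
25. n12.fin = 16  [D.mk * 2 + 22]
26. n15.val = true  [terminal]
27. n16.tag = 13  [terminal]
28. n14.val = true  [d.val == true]
29. n14.cnt = 27  [c.tag + 14]
30. n14.pre = "qv"  ["qv"]
31. n7.val = "qvv"  [A.pre ++ "v"]
32. n7.sig = "nr"  ["nr"]
33. n17.val = false  [terminal]
34. n6.val = true  [not d.val]
35. n6.cnt = 17  [len(B.val) + 14]
36. n6.pre = "qvvnr"  [B.val ++ B.sig]
37. n5.val = "qvvnrp"  [A.pre ++ "p"]
38. n5.sig = "qvvnrw"  [A.pre ++ "w"]
39. n18.wid = 19  [C.acc + 20]
40. n18.hot = 21  [C.acc + 22]
41. n19.tag = 21  [terminal]
42. n20.mk = 30  [B.hot + c.tag - 12]
43. n20.wid = "wm"  ["wm"]
44. n20.val = "xp"  ["xp"]
45. n22.sig = false  [false]
46. n22.mk = true  [true]
47. n22.env = "zn"  ["zn"]
48. n23.val = false  [terminal]
49. n24.tag = 23  [terminal]
50. n22.acc = 18  [18]
51. n25.sig = false  [C₀.acc > 18]
52. n25.mk = false  [C₀.acc > 18]
53. n25.env = "uu"  ["uu"]
54. n26.tag = 27  [terminal]
55. n27.tag = 11  [terminal]
56. n25.acc = 1  [f₁.tag - 10]
57. n21.val = true  [C₁.acc == 1]
58. n21.cnt = 28  [C₁.acc * -2 + 30]
59. n21.pre = "ux"  ["ux"]
60. n20.fin = 1  [D.mk + A.cnt - 57]
61. n18.val = "vn"  ["vn"]
62. n18.sig = "vk"  ["vk"]
63. n0.pre = false  [C.acc > -1]
64. n0.cnt = 27  [len(B₀.val) + 21]
65. n0.hot = false  [C.acc > -1]
66. n0.idx = "vkx"  [B₁.sig ++ "x"]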